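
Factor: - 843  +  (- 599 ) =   -  1442 = - 2^1*7^1*103^1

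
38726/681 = 56 + 590/681 = 56.87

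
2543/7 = 363 + 2/7= 363.29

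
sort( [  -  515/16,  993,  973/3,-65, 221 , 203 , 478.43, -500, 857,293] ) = [ - 500, - 65,  -  515/16,203, 221, 293 , 973/3, 478.43,857,  993] 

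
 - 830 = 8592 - 9422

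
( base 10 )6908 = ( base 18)135e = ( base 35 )5md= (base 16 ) 1AFC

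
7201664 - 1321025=5880639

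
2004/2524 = 501/631 = 0.79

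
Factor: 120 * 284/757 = 2^5*3^1 * 5^1*71^1*757^( - 1) = 34080/757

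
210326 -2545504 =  - 2335178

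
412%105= 97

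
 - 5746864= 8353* ( - 688) 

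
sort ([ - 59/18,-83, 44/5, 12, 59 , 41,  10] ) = [ - 83, -59/18,44/5, 10, 12,41, 59] 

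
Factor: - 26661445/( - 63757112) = 2^( - 3 )*5^1*1847^1*2887^1*7969639^ ( - 1 ) 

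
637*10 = 6370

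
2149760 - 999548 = 1150212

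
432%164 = 104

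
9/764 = 9/764 = 0.01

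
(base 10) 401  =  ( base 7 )1112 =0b110010001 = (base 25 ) g1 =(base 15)1bb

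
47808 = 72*664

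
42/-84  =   - 1 + 1/2 = - 0.50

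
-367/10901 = - 1 + 10534/10901 = - 0.03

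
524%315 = 209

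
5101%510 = 1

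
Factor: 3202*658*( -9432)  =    -  2^5*3^2*7^1*47^1  *  131^1*1601^1 = -19872431712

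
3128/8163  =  3128/8163  =  0.38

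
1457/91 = 16 +1/91=16.01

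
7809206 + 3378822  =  11188028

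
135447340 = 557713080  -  422265740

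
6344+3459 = 9803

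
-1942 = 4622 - 6564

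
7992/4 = 1998 = 1998.00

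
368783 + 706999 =1075782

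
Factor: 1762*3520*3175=19692112000 = 2^7*5^3*11^1*127^1 *881^1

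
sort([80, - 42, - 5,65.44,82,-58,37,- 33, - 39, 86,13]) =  [ - 58,-42, - 39,-33,-5, 13,37,65.44,80,82, 86] 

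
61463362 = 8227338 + 53236024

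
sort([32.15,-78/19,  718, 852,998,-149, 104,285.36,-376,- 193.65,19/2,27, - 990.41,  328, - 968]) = [-990.41,-968, - 376, - 193.65, - 149 ,  -  78/19,19/2,27,32.15,104,285.36,328, 718 , 852,998 ] 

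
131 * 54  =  7074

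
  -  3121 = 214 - 3335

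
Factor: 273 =3^1*7^1 * 13^1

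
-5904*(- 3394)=20038176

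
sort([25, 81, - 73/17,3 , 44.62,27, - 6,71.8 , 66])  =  [ - 6, - 73/17,3,25, 27 , 44.62,66 , 71.8, 81 ] 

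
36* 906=32616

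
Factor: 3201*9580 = 30665580 = 2^2*3^1*5^1*11^1*97^1  *  479^1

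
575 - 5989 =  - 5414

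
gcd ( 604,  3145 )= 1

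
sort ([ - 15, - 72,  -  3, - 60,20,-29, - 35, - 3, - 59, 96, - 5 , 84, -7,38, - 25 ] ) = [- 72, - 60, - 59, - 35, - 29, - 25,- 15, - 7 , - 5, - 3, - 3,20,38, 84,96]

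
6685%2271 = 2143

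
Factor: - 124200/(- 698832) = 75/422= 2^(-1)*3^1*5^2*211^( - 1) 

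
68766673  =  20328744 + 48437929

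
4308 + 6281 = 10589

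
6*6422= 38532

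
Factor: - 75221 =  - 19^1*37^1*107^1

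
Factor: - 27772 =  - 2^2*53^1*131^1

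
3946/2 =1973 = 1973.00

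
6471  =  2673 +3798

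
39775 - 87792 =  -48017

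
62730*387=24276510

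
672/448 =3/2=1.50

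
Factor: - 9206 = - 2^1*4603^1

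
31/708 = 31/708=0.04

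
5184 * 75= 388800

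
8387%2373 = 1268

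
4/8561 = 4/8561 = 0.00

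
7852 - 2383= 5469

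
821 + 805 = 1626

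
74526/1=74526 = 74526.00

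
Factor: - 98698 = - 2^1*61^1*809^1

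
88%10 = 8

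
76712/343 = 76712/343 = 223.65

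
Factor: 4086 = 2^1*3^2*227^1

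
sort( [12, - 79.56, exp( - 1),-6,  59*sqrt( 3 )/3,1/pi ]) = [-79.56, - 6,  1/pi , exp( - 1)  ,  12, 59*sqrt(3) /3]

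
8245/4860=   1649/972 = 1.70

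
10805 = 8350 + 2455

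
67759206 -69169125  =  -1409919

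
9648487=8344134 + 1304353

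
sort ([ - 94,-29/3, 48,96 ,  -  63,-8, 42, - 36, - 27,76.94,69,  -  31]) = [ - 94, - 63, - 36, - 31 , - 27,  -  29/3,-8, 42, 48,69,  76.94, 96 ]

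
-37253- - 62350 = 25097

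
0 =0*659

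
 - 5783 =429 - 6212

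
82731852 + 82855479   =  165587331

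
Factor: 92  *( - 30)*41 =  -2^3*3^1*  5^1*23^1*41^1 = - 113160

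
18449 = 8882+9567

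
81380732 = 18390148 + 62990584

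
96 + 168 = 264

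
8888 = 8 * 1111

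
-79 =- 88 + 9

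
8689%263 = 10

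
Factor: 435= 3^1*5^1*29^1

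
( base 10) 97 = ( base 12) 81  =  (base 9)117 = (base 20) 4h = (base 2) 1100001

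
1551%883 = 668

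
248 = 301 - 53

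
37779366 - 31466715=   6312651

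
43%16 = 11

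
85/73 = 85/73 = 1.16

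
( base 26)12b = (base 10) 739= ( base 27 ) 10a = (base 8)1343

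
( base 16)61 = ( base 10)97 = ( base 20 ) 4H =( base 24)41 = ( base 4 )1201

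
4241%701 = 35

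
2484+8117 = 10601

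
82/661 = 82/661 = 0.12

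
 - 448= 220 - 668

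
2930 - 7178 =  - 4248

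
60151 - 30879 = 29272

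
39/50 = 39/50 = 0.78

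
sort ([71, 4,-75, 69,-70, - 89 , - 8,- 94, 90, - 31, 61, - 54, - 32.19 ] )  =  [- 94,  -  89, - 75,  -  70, - 54, - 32.19,- 31,-8,4 , 61, 69, 71, 90] 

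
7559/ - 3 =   -  2520 + 1/3  =  - 2519.67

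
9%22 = 9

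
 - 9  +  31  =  22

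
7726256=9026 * 856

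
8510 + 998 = 9508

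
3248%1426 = 396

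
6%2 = 0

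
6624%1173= 759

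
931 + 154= 1085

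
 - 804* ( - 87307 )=70194828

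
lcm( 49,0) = 0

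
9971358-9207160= 764198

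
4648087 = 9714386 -5066299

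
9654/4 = 4827/2 = 2413.50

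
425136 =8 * 53142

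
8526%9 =3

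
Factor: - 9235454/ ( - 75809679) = 2^1*3^( - 1)*11^ ( - 1) * 17^1*23^( - 1)*43^1*6317^1*99881^( - 1 ) 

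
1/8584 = 1/8584  =  0.00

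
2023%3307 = 2023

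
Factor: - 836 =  - 2^2 * 11^1*19^1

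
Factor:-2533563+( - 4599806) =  - 7133369 = - 107^1*163^1*409^1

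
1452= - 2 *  ( - 726 ) 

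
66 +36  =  102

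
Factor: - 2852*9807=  - 2^2*3^1*7^1*23^1*31^1*467^1 = -27969564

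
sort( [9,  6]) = [ 6,9] 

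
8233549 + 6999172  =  15232721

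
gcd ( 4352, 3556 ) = 4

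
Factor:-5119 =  - 5119^1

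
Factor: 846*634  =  2^2*3^2 * 47^1*317^1 = 536364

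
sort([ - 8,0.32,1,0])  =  [-8,  0,0.32,1]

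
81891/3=27297  =  27297.00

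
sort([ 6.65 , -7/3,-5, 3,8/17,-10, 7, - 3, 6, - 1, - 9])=[-10,  -  9,-5,-3, - 7/3, -1, 8/17, 3, 6,  6.65, 7 ] 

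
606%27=12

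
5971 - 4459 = 1512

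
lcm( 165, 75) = 825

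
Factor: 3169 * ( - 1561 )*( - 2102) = 2^1 * 7^1 * 223^1*1051^1 * 3169^1 = 10398192518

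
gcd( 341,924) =11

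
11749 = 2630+9119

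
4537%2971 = 1566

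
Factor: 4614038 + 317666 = 4931704  =  2^3*616463^1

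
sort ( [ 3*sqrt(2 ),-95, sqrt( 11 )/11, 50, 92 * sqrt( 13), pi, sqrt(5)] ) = [ - 95, sqrt(11)/11,sqrt(5), pi, 3*sqrt(2 ), 50, 92*sqrt( 13)] 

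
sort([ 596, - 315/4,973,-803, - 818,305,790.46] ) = [ - 818,  -  803,- 315/4,305,596,790.46,973] 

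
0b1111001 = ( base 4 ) 1321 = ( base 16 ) 79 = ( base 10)121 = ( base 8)171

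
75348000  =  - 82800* (-910)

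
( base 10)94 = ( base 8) 136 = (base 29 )37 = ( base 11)86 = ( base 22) 46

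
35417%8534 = 1281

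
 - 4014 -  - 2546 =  - 1468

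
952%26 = 16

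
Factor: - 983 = -983^1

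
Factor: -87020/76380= - 229/201 = - 3^(- 1)*67^( - 1)* 229^1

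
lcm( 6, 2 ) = 6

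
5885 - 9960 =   -  4075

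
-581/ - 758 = 581/758 = 0.77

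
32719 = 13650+19069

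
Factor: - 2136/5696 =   -  3/8 = -2^( - 3)*3^1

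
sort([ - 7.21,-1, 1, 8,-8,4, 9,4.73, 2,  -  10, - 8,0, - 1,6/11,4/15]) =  [- 10, - 8, - 8, - 7.21, - 1,  -  1, 0, 4/15,6/11, 1,2,  4, 4.73,8 , 9]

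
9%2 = 1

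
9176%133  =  132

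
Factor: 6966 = 2^1 * 3^4*43^1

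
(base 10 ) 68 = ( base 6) 152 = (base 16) 44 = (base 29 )2A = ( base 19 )3b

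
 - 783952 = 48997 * (-16)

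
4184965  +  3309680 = 7494645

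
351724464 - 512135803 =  - 160411339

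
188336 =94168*2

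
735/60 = 49/4 = 12.25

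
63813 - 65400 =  -1587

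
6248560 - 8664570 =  - 2416010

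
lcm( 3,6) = 6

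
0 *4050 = 0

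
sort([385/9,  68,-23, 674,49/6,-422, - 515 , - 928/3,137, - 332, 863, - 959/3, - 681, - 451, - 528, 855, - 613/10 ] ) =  [-681, - 528, - 515, - 451, - 422, - 332, - 959/3,-928/3, - 613/10, - 23,49/6,  385/9, 68, 137, 674,855, 863]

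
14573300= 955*15260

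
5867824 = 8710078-2842254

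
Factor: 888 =2^3*3^1*37^1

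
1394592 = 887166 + 507426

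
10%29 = 10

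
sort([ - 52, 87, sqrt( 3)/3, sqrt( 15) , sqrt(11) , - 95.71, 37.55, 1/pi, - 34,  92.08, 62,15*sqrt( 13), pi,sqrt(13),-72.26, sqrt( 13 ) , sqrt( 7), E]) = [ - 95.71,-72.26, - 52, - 34, 1/pi, sqrt( 3) /3, sqrt( 7 ),  E, pi, sqrt( 11 ),sqrt( 13 ),sqrt(13 ), sqrt(15),37.55,15*sqrt( 13), 62, 87,92.08 ] 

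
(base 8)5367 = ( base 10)2807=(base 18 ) 8BH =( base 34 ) 2EJ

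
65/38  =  65/38 = 1.71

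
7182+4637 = 11819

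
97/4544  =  97/4544= 0.02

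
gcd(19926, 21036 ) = 6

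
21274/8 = 10637/4 = 2659.25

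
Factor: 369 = 3^2*41^1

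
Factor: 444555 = 3^3*5^1*37^1*89^1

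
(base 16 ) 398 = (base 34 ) R2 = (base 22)1JI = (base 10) 920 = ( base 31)tl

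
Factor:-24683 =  - 24683^1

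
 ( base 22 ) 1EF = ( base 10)807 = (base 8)1447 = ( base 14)419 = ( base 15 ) 38C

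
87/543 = 29/181 = 0.16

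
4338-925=3413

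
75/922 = 75/922  =  0.08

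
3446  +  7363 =10809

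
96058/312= 307 + 137/156  =  307.88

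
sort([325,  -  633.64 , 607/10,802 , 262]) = [ -633.64, 607/10, 262, 325,  802]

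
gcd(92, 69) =23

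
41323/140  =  295+23/140   =  295.16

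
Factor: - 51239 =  - 51239^1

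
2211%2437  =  2211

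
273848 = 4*68462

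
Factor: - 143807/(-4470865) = 5^(-1) * 7^( - 1 ) * 127739^( -1 ) * 143807^1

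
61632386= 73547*838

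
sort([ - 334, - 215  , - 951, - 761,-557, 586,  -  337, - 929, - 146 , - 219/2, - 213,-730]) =[ -951, - 929, - 761, - 730,-557, - 337, - 334 , - 215, - 213, - 146, - 219/2, 586 ]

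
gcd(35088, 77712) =48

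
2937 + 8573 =11510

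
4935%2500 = 2435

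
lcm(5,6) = 30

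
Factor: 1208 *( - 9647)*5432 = -63302224832 = - 2^6 * 7^1*11^1*97^1*151^1*877^1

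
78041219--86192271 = 164233490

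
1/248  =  1/248 = 0.00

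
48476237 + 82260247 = 130736484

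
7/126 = 1/18 = 0.06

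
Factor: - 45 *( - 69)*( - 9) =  - 3^5*5^1*23^1  =  - 27945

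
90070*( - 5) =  - 450350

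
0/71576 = 0 = 0.00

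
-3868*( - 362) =1400216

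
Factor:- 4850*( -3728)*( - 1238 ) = -2^6*5^2 * 97^1 *233^1 * 619^1 = - 22384030400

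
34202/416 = 82 + 45/208 = 82.22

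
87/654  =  29/218  =  0.13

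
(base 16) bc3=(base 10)3011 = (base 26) 4BL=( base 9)4115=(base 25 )4kb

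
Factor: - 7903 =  - 7^1  *  1129^1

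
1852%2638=1852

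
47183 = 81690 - 34507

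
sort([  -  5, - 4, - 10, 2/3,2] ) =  [-10,  -  5, - 4, 2/3,2 ]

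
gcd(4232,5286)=2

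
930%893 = 37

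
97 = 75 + 22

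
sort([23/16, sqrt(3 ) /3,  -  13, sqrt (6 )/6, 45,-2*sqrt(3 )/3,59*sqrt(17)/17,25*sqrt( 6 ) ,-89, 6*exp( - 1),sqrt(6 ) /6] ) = [-89 ,  -  13, - 2* sqrt(3) /3,sqrt(6)/6,sqrt( 6) /6,sqrt(3 )/3, 23/16,  6 * exp(-1), 59*sqrt(17) /17,45  ,  25*sqrt(6 )]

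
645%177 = 114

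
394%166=62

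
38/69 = 38/69 = 0.55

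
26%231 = 26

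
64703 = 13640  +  51063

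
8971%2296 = 2083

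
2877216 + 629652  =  3506868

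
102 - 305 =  - 203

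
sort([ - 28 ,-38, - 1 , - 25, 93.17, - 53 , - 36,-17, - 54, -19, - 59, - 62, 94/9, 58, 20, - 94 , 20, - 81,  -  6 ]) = [ - 94,- 81 , - 62, - 59, - 54,-53, - 38, - 36,  -  28, - 25, - 19, -17,-6, -1,  94/9,  20,20, 58,93.17 ] 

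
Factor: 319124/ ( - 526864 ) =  - 361/596 = - 2^( - 2 )*19^2*149^( - 1 ) 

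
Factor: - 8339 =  - 31^1*269^1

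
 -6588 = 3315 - 9903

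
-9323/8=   -  9323/8 = - 1165.38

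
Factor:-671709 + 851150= 179441=179441^1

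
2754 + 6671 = 9425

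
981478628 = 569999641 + 411478987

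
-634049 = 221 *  ( - 2869)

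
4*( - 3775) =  - 15100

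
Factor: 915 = 3^1*5^1 * 61^1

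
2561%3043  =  2561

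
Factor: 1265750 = 2^1*5^3*61^1*83^1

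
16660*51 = 849660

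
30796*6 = 184776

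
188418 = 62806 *3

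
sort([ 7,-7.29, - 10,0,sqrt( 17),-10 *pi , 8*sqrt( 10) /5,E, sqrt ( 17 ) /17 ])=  [ - 10*pi, - 10,-7.29, 0,sqrt( 17 ) /17, E,  sqrt( 17), 8*sqrt (10 )/5,  7 ]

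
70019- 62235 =7784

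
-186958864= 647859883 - 834818747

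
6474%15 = 9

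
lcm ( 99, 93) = 3069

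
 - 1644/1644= - 1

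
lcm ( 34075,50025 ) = 2351175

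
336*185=62160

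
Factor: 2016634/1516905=2^1*3^( - 2 )*  5^( - 1 )  *13^( - 1)*2593^( - 1)*1008317^1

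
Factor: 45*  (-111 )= - 4995= - 3^3*5^1*37^1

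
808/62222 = 404/31111 =0.01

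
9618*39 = 375102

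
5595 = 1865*3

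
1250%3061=1250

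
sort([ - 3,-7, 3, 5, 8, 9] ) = [ - 7  , - 3, 3,5, 8,9 ]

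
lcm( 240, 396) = 7920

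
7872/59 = 133 + 25/59 = 133.42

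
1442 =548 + 894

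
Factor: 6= 2^1 * 3^1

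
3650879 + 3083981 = 6734860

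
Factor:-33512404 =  - 2^2*8378101^1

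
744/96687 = 248/32229 = 0.01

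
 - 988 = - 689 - 299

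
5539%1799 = 142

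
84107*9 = 756963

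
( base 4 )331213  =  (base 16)F67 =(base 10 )3943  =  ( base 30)4bd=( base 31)436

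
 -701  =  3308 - 4009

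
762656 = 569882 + 192774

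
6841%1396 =1257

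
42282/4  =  10570 + 1/2 = 10570.50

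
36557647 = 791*46217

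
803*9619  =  7724057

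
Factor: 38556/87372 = 357/809=3^1*7^1*17^1*809^ ( - 1) 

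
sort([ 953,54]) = [ 54,953]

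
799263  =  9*88807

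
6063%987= 141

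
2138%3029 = 2138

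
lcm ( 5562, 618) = 5562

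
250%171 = 79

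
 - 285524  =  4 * ( - 71381)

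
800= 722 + 78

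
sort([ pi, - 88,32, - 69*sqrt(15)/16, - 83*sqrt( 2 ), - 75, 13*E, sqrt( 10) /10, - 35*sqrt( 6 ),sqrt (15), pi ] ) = [ - 83*sqrt( 2), - 88, - 35*sqrt(6 ),-75,-69 * sqrt( 15)/16, sqrt(10) /10,pi, pi, sqrt(15 ), 32,13*E]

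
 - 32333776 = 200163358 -232497134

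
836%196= 52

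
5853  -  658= 5195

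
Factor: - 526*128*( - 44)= 2^10*11^1*263^1 = 2962432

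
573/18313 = 573/18313=0.03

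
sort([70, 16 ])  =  [ 16, 70]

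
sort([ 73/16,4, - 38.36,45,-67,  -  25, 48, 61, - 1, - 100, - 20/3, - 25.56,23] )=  [ - 100,-67, - 38.36, - 25.56, - 25, - 20/3, - 1, 4,73/16, 23,45 , 48,61] 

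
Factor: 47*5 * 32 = 2^5*5^1 * 47^1 =7520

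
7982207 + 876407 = 8858614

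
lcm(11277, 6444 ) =45108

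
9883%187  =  159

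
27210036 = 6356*4281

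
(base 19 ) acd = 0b111100001011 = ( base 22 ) 7l1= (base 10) 3851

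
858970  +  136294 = 995264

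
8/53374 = 4/26687 = 0.00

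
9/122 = 9/122 = 0.07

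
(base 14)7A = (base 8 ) 154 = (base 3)11000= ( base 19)5D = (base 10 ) 108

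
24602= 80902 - 56300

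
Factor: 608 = 2^5*19^1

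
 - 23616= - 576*41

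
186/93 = 2 = 2.00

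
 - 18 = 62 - 80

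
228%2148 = 228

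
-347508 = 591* ( - 588 )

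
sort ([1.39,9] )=[ 1.39, 9]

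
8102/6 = 1350+1/3 =1350.33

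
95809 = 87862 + 7947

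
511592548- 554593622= -43001074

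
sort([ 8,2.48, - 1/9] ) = [ - 1/9,2.48,8 ]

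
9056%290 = 66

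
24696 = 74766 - 50070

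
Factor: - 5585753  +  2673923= -2911830= - 2^1*3^1 * 5^1*31^2*101^1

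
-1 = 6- 7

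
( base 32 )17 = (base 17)25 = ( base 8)47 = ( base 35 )14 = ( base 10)39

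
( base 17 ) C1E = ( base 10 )3499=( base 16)dab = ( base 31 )3jr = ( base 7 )13126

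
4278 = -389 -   -  4667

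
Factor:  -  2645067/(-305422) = 2^( - 1)*3^1*13^( - 1)*17^(-1 )*  151^1*691^(- 1)*5839^1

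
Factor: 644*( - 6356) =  - 4093264 = - 2^4*7^2*23^1*227^1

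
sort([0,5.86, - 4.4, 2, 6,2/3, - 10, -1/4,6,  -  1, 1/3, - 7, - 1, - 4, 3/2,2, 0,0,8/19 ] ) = [ - 10,- 7, -4.4, - 4,- 1, - 1,-1/4, 0,0 , 0, 1/3,8/19,2/3, 3/2, 2, 2,5.86, 6,6 ] 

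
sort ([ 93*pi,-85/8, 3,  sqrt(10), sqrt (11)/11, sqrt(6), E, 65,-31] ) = [ - 31, - 85/8, sqrt( 11 )/11,sqrt (6), E,  3, sqrt(10 ) , 65, 93*pi ]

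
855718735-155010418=700708317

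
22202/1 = 22202 = 22202.00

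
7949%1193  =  791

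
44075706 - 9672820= 34402886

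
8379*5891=49360689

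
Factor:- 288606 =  - 2^1 *3^1*103^1*467^1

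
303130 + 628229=931359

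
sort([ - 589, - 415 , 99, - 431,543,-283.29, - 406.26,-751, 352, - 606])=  [ - 751, - 606, - 589 , - 431, -415,-406.26, - 283.29,99,352,  543]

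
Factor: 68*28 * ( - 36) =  - 68544 = - 2^6 * 3^2*7^1*17^1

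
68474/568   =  34237/284 = 120.55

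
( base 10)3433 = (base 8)6551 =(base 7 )13003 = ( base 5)102213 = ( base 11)2641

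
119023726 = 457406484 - 338382758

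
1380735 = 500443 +880292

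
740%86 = 52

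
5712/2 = 2856 = 2856.00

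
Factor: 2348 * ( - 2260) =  - 2^4*5^1*113^1*587^1 = - 5306480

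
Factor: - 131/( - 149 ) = 131^1*149^ ( - 1)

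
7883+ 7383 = 15266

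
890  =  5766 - 4876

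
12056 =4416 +7640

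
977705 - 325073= 652632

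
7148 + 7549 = 14697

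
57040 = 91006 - 33966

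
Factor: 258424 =2^3*32303^1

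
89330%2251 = 1541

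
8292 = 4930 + 3362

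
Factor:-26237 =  - 26237^1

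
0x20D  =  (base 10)525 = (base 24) ll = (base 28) IL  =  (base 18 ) 1B3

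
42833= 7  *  6119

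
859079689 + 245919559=1104999248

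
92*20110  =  1850120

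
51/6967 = 51/6967 = 0.01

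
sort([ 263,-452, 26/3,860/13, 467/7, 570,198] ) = [- 452, 26/3, 860/13, 467/7,198, 263, 570]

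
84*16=1344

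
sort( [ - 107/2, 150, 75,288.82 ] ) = [ - 107/2,75,  150,288.82]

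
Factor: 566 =2^1*283^1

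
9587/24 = 399 + 11/24 = 399.46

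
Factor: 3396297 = 3^1*61^1*67^1*277^1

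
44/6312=11/1578=0.01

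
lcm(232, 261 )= 2088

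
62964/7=62964/7= 8994.86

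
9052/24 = 2263/6 = 377.17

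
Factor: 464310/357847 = 2^1*3^2*5^1 * 7^(-1)*11^1* 109^ ( - 1) = 990/763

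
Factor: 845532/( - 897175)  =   - 2^2*3^3*5^( - 2)*17^(  -  1) * 2111^( - 1)*7829^1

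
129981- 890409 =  - 760428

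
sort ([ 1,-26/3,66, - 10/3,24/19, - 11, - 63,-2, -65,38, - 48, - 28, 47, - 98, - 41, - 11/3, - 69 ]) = [ - 98, - 69, - 65, - 63, - 48, - 41, - 28,  -  11, - 26/3, -11/3, - 10/3, - 2, 1, 24/19,38,47,  66] 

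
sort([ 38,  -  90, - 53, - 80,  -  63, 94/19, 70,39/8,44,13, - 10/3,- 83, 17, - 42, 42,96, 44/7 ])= [  -  90, - 83,  -  80, - 63, - 53, - 42, - 10/3, 39/8,94/19,44/7, 13, 17, 38, 42, 44,70,  96 ]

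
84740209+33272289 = 118012498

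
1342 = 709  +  633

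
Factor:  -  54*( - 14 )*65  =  49140 = 2^2*3^3*5^1*7^1*13^1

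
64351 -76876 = -12525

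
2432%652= 476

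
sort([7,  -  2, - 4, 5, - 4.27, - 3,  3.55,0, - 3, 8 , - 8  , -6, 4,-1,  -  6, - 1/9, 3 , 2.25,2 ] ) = [ - 8, - 6, - 6, - 4.27, - 4,  -  3,  -  3, - 2,  -  1, - 1/9, 0, 2, 2.25, 3 , 3.55,4 , 5,7, 8 ] 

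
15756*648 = 10209888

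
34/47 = 34/47  =  0.72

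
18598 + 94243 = 112841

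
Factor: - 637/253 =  - 7^2*11^( - 1 ) *13^1*23^(  -  1 ) 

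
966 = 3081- 2115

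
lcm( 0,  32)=0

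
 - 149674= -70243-79431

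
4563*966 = 4407858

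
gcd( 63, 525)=21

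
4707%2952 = 1755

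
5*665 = 3325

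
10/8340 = 1/834=0.00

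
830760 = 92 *9030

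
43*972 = 41796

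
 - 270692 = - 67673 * 4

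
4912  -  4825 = 87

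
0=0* 2052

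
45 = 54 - 9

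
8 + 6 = 14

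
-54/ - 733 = 54/733 = 0.07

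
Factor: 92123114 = 2^1 * 43^1*263^1 * 4073^1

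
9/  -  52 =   -  9/52 = - 0.17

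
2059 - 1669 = 390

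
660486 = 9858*67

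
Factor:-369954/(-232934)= 27/17= 3^3*17^( - 1 )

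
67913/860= 78 + 833/860 = 78.97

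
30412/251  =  30412/251 = 121.16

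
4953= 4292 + 661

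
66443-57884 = 8559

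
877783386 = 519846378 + 357937008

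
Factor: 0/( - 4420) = 0^1 = 0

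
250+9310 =9560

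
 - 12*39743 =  -476916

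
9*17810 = 160290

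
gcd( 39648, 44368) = 944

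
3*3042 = 9126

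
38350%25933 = 12417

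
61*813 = 49593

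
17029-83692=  - 66663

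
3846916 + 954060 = 4800976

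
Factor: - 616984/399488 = -2^(-4)*233^1 * 331^1 * 3121^( - 1) = - 77123/49936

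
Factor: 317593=317593^1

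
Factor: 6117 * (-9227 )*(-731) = 41258779629 = 3^1*17^1*43^1*2039^1*9227^1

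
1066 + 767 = 1833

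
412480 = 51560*8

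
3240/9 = 360 = 360.00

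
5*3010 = 15050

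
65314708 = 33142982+32171726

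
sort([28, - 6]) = [ - 6,28]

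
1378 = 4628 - 3250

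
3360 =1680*2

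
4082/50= 81 + 16/25 = 81.64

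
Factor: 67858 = 2^1*7^1*37^1 * 131^1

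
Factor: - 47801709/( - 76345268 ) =2^ ( - 2)*3^2*19^(-1 )*89^( - 1)*11287^(-1 ) * 5311301^1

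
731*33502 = 24489962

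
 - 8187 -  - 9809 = 1622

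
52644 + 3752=56396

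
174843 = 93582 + 81261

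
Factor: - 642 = - 2^1*3^1*107^1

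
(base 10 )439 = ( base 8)667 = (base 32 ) dn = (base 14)235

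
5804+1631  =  7435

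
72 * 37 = 2664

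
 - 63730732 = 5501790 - 69232522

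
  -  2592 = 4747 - 7339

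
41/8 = 5 + 1/8 = 5.12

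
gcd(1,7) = 1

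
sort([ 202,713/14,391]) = [ 713/14,202,391 ] 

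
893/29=30+23/29 = 30.79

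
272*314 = 85408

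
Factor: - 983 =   -  983^1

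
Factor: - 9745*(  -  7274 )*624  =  2^5* 3^1*5^1*13^1*1949^1*3637^1  =  44232321120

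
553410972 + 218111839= 771522811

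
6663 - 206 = 6457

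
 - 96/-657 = 32/219 = 0.15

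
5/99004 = 5/99004 = 0.00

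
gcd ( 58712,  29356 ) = 29356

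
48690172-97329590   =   - 48639418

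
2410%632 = 514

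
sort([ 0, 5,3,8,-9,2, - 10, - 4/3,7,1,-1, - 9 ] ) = [ - 10, - 9, - 9,-4/3 , - 1, 0,1, 2,3,5,  7,  8 ]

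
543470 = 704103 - 160633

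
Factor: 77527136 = 2^5*37^1*65479^1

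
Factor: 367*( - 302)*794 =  - 2^2 * 151^1*367^1*397^1 = -88002196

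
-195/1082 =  - 1 + 887/1082  =  - 0.18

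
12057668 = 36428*331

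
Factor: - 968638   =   - 2^1 * 11^1 * 44029^1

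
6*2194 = 13164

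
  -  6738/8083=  - 6738/8083 = - 0.83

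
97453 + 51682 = 149135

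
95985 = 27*3555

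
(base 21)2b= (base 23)27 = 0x35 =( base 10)53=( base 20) 2d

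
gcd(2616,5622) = 6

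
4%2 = 0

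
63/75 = 21/25 = 0.84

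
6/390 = 1/65=0.02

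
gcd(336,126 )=42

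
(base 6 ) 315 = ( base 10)119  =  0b1110111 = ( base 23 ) 54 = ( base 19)65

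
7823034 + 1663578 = 9486612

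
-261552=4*(-65388 ) 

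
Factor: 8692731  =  3^3 * 173^1 *1861^1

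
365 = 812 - 447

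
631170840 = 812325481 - 181154641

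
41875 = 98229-56354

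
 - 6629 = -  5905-724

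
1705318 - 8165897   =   - 6460579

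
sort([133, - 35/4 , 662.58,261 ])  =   [ - 35/4,  133,261, 662.58] 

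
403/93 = 4+1/3 = 4.33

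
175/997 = 175/997 = 0.18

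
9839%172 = 35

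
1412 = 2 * 706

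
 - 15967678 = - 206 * 77513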